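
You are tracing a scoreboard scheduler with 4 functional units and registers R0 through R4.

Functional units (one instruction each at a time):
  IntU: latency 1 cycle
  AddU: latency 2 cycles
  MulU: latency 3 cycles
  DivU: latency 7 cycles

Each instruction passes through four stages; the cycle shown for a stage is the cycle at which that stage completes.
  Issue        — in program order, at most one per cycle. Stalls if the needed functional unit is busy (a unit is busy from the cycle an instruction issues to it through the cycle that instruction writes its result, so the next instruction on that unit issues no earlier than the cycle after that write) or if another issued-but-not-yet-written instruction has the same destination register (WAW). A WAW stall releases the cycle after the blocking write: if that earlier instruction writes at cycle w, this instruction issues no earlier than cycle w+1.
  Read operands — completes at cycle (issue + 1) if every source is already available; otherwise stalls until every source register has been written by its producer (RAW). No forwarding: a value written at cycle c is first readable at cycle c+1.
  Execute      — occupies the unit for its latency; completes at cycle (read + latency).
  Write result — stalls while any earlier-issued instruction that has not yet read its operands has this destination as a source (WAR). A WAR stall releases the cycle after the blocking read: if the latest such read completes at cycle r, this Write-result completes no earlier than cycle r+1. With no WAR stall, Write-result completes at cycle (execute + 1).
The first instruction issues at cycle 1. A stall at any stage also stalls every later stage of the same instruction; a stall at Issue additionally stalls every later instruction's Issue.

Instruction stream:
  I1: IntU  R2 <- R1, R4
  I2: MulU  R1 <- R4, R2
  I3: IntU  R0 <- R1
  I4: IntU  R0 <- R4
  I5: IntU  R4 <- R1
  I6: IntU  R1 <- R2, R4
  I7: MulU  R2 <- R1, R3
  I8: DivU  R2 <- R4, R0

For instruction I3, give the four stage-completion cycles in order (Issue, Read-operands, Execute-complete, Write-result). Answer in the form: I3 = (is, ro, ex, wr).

t=1  I1→IntU
t=2  I1 RO | I2→MulU
t=3  I1 EX
t=4  I1 WR R2
t=5  I2 RO | I3→IntU
t=8  I2 EX
t=9  I2 WR R1
t=10  I3 RO
t=11  I3 EX
t=12  I3 WR R0
t=13  I4→IntU
t=14  I4 RO
t=15  I4 EX
t=16  I4 WR R0
t=17  I5→IntU
t=18  I5 RO
t=19  I5 EX
t=20  I5 WR R4
t=21  I6→IntU
t=22  I6 RO | I7→MulU
t=23  I6 EX
t=24  I6 WR R1
t=25  I7 RO
t=28  I7 EX
t=29  I7 WR R2
t=30  I8→DivU
t=31  I8 RO
t=38  I8 EX
t=39  I8 WR R2

I3 = (5, 10, 11, 12)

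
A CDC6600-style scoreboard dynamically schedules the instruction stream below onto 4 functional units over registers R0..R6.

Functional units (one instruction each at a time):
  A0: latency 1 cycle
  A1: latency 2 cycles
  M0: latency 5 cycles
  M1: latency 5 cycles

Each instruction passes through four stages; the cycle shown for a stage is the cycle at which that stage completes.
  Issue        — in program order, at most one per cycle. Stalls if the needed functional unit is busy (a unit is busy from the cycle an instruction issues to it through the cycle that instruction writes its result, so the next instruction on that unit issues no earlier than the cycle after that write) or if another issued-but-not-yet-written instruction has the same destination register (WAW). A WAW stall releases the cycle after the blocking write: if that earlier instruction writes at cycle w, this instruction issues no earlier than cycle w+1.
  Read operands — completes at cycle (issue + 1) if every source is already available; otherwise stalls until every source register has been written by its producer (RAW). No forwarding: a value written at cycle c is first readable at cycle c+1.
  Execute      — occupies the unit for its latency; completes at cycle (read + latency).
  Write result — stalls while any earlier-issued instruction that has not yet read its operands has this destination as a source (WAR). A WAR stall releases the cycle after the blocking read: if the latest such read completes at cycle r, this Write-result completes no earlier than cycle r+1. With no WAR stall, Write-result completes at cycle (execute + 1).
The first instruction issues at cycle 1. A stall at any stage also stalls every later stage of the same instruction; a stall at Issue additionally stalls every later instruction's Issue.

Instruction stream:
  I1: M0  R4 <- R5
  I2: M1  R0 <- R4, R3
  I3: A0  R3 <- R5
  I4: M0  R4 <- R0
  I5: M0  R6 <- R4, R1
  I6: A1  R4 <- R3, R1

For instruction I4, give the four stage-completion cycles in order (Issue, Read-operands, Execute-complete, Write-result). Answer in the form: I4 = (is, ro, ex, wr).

I4 = (9, 16, 21, 22)

t=1  I1 issues→M0
t=2  I1 reads; I2 issues→M1
t=3  I3 issues→A0
t=4  I3 reads
t=5  I3 exec-done
t=7  I1 exec-done
t=8  I1 writes R4
t=9  I2 reads; I4 issues→M0
t=10  I3 writes R3
t=14  I2 exec-done
t=15  I2 writes R0
t=16  I4 reads
t=21  I4 exec-done
t=22  I4 writes R4
t=23  I5 issues→M0
t=24  I5 reads; I6 issues→A1
t=25  I6 reads
t=27  I6 exec-done
t=28  I6 writes R4
t=29  I5 exec-done
t=30  I5 writes R6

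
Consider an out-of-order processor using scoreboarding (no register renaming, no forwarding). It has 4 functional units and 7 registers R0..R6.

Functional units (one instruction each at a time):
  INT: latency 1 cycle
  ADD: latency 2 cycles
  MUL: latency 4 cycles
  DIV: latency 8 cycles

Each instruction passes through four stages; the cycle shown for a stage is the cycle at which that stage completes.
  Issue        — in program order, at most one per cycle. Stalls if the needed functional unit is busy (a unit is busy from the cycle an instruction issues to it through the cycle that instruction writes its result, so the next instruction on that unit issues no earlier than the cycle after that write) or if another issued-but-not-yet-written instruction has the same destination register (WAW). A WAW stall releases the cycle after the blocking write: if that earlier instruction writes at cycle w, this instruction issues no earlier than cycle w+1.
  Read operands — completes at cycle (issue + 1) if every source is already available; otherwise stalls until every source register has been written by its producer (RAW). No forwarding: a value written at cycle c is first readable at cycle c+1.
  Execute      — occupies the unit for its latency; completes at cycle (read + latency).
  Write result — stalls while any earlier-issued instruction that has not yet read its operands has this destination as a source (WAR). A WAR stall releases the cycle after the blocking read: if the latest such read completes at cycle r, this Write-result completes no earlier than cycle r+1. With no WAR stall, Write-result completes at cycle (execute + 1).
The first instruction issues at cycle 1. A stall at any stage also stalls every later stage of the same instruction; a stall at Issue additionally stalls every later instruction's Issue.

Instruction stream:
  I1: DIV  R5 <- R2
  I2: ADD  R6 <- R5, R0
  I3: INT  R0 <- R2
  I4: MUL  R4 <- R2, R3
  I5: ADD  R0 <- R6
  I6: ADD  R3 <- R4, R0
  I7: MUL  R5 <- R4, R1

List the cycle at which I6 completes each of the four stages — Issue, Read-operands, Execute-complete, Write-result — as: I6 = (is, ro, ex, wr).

I6 = (21, 22, 24, 25)

cycle 1: I1 dispatched to DIV
cycle 2: I1 operands ready | I2 dispatched to ADD
cycle 3: I3 dispatched to INT
cycle 4: I3 operands ready | I4 dispatched to MUL
cycle 5: I3 complete | I4 operands ready
cycle 9: I4 complete
cycle 10: I1 complete | R4←I4
cycle 11: R5←I1
cycle 12: I2 operands ready
cycle 13: R0←I3
cycle 14: I2 complete
cycle 15: R6←I2
cycle 16: I5 dispatched to ADD
cycle 17: I5 operands ready
cycle 19: I5 complete
cycle 20: R0←I5
cycle 21: I6 dispatched to ADD
cycle 22: I6 operands ready | I7 dispatched to MUL
cycle 23: I7 operands ready
cycle 24: I6 complete
cycle 25: R3←I6
cycle 27: I7 complete
cycle 28: R5←I7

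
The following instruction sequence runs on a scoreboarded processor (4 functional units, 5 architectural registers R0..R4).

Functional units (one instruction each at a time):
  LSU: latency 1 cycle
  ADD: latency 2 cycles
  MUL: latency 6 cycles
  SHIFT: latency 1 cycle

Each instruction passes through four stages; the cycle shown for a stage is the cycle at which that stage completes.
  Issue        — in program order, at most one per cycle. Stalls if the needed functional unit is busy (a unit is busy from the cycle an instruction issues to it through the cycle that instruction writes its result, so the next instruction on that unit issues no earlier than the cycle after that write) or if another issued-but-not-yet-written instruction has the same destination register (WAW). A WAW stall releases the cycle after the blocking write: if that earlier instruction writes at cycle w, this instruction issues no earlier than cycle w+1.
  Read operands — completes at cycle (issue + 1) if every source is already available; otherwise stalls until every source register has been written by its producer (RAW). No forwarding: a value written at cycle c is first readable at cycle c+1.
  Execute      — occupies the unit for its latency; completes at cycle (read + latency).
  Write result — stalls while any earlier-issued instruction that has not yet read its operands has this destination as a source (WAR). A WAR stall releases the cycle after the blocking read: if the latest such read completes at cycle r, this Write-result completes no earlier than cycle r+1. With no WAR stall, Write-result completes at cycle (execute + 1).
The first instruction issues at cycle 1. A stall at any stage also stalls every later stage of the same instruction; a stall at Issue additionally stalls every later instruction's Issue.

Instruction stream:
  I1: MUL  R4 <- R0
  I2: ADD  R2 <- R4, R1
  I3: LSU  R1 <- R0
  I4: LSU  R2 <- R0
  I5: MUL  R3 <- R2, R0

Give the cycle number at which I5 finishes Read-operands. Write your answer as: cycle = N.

cycle = 18

c1: I1→MUL
c2: I1 RO, I2→ADD
c3: I3→LSU
c4: I3 RO
c5: I3 EX
c8: I1 EX
c9: I1 WR R4
c10: I2 RO
c11: I3 WR R1
c12: I2 EX
c13: I2 WR R2
c14: I4→LSU
c15: I4 RO, I5→MUL
c16: I4 EX
c17: I4 WR R2
c18: I5 RO
c24: I5 EX
c25: I5 WR R3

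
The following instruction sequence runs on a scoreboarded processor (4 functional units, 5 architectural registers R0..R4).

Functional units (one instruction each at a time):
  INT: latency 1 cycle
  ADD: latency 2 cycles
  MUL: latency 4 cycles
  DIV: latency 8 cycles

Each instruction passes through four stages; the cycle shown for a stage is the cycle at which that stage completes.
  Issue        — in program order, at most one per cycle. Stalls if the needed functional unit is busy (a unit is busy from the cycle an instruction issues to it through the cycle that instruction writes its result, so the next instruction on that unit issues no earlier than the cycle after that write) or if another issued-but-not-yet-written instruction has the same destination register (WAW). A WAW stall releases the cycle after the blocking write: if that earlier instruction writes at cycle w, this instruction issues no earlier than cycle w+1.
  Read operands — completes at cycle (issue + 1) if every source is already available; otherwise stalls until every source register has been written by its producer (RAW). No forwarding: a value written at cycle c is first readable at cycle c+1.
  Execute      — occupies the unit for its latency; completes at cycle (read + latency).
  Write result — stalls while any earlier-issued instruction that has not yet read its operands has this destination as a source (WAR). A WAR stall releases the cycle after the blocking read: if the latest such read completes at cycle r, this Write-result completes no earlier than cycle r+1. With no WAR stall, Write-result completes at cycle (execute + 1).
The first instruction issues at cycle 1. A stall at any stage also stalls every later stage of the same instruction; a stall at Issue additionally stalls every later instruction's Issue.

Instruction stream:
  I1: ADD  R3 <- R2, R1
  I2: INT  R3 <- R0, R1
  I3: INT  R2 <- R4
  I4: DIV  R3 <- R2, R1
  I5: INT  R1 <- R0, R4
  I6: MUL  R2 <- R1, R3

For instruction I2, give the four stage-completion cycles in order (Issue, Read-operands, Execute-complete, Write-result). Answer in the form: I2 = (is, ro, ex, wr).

I2 = (6, 7, 8, 9)

I1  is:1  ro:2  ex:4  wr:5
I2  is:6  ro:7  ex:8  wr:9  — WAW R3: wait I1 write@5
I3  is:10  ro:11  ex:12  wr:13  — struct: INT busy until I2 writes@9
I4  is:11  ro:14  ex:22  wr:23  — RAW R2: wait I3 write@13
I5  is:14  ro:15  ex:16  wr:17  — struct: INT busy until I3 writes@13
I6  is:15  ro:24  ex:28  wr:29  — RAW R3: wait I4 write@23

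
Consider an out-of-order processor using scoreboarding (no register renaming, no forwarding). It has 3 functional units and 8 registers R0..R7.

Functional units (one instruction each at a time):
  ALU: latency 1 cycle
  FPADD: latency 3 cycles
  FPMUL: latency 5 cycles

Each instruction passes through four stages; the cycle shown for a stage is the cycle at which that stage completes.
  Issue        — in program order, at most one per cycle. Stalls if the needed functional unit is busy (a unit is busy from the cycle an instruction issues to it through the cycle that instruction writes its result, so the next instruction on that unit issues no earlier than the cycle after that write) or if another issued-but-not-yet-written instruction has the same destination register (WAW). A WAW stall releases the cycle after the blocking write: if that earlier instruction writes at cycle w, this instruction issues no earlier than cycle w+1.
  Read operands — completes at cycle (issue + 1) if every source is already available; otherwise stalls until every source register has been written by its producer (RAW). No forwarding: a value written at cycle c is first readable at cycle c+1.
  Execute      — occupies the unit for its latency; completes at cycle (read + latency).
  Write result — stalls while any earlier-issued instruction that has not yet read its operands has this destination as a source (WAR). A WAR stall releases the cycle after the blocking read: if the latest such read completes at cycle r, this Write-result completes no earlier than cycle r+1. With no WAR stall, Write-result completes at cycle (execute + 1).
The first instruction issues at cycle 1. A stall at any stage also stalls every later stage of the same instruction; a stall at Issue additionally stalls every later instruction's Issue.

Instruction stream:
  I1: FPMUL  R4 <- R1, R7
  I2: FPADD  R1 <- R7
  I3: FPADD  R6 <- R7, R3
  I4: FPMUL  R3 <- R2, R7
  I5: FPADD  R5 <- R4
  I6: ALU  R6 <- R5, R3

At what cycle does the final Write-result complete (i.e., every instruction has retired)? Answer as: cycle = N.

cycle = 22

c1: I1 dispatched to FPMUL
c2: I1 operands ready · I2 dispatched to FPADD
c3: I2 operands ready
c6: I2 complete
c7: I1 complete · R1←I2
c8: R4←I1 · I3 dispatched to FPADD
c9: I3 operands ready · I4 dispatched to FPMUL
c10: I4 operands ready
c12: I3 complete
c13: R6←I3
c14: I5 dispatched to FPADD
c15: I4 complete · I5 operands ready · I6 dispatched to ALU
c16: R3←I4
c18: I5 complete
c19: R5←I5
c20: I6 operands ready
c21: I6 complete
c22: R6←I6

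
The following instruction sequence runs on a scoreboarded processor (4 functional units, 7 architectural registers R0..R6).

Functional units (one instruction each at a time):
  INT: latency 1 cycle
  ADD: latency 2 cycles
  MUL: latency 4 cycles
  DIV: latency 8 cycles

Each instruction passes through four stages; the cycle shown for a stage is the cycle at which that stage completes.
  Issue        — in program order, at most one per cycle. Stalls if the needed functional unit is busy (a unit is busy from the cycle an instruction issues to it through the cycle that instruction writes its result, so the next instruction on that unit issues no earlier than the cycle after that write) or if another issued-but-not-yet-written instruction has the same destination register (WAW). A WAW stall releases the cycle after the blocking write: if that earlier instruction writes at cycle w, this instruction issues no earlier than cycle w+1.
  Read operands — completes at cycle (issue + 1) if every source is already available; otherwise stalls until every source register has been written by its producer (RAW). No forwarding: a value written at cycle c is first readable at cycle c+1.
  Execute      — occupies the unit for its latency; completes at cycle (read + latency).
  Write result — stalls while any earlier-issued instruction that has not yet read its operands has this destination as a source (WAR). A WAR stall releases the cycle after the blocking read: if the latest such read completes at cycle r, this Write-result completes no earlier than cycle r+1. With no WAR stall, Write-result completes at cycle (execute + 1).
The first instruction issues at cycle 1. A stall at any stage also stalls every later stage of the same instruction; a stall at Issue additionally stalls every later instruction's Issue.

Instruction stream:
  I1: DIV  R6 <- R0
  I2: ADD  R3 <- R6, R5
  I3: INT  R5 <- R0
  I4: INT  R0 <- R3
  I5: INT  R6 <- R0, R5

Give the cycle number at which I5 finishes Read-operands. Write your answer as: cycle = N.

cycle = 20

cycle 1: I1→DIV
cycle 2: I1 RO · I2→ADD
cycle 3: I3→INT
cycle 4: I3 RO
cycle 5: I3 EX
cycle 10: I1 EX
cycle 11: I1 WR R6
cycle 12: I2 RO
cycle 13: I3 WR R5
cycle 14: I2 EX · I4→INT
cycle 15: I2 WR R3
cycle 16: I4 RO
cycle 17: I4 EX
cycle 18: I4 WR R0
cycle 19: I5→INT
cycle 20: I5 RO
cycle 21: I5 EX
cycle 22: I5 WR R6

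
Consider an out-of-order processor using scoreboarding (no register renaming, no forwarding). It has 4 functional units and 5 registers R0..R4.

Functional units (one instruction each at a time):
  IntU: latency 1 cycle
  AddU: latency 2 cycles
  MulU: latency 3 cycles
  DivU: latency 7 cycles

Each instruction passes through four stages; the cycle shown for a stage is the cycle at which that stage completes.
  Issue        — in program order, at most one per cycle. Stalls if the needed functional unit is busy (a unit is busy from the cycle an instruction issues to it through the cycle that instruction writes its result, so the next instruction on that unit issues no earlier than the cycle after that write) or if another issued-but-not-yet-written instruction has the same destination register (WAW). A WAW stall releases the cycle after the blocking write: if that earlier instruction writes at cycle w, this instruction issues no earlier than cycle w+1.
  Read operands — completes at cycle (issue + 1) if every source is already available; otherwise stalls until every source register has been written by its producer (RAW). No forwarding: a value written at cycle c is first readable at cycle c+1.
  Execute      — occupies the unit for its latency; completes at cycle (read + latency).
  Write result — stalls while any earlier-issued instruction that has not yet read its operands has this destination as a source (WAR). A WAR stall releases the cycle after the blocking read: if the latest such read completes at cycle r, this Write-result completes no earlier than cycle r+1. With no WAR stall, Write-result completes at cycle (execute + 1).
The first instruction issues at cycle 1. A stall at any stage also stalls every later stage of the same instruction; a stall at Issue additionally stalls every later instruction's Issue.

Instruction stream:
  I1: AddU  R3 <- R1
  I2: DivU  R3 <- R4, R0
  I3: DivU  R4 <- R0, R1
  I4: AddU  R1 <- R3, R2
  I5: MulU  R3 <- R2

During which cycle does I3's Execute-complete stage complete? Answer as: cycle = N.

t=1  I1 dispatched to AddU
t=2  I1 operands ready
t=4  I1 complete
t=5  R3←I1
t=6  I2 dispatched to DivU
t=7  I2 operands ready
t=14  I2 complete
t=15  R3←I2
t=16  I3 dispatched to DivU
t=17  I3 operands ready, I4 dispatched to AddU
t=18  I4 operands ready, I5 dispatched to MulU
t=19  I5 operands ready
t=20  I4 complete
t=21  R1←I4
t=22  I5 complete
t=23  R3←I5
t=24  I3 complete
t=25  R4←I3

cycle = 24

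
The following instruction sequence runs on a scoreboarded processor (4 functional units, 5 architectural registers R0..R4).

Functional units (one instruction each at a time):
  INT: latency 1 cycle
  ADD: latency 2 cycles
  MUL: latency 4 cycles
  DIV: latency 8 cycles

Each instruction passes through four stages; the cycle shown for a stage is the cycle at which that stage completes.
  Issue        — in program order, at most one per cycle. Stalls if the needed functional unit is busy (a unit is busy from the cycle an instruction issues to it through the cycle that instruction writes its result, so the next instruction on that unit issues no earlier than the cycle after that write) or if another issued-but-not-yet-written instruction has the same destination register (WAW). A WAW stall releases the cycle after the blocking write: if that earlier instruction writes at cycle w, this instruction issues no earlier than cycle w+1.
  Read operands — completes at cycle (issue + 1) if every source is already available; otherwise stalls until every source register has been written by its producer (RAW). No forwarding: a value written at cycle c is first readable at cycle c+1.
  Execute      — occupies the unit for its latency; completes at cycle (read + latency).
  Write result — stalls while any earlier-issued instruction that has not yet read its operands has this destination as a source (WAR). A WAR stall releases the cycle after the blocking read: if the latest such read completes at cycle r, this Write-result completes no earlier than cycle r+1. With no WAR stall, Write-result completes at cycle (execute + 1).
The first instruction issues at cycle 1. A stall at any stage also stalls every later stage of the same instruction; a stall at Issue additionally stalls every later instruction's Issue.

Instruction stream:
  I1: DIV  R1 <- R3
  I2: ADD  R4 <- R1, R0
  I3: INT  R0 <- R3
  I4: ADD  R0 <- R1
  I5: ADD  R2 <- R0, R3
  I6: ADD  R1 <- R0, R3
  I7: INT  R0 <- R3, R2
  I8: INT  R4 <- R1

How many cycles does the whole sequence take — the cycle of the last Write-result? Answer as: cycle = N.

[1] I1 dispatched to DIV
[2] I1 operands ready | I2 dispatched to ADD
[3] I3 dispatched to INT
[4] I3 operands ready
[5] I3 complete
[10] I1 complete
[11] R1←I1
[12] I2 operands ready
[13] R0←I3
[14] I2 complete
[15] R4←I2
[16] I4 dispatched to ADD
[17] I4 operands ready
[19] I4 complete
[20] R0←I4
[21] I5 dispatched to ADD
[22] I5 operands ready
[24] I5 complete
[25] R2←I5
[26] I6 dispatched to ADD
[27] I6 operands ready | I7 dispatched to INT
[28] I7 operands ready
[29] I6 complete | I7 complete
[30] R1←I6 | R0←I7
[31] I8 dispatched to INT
[32] I8 operands ready
[33] I8 complete
[34] R4←I8

cycle = 34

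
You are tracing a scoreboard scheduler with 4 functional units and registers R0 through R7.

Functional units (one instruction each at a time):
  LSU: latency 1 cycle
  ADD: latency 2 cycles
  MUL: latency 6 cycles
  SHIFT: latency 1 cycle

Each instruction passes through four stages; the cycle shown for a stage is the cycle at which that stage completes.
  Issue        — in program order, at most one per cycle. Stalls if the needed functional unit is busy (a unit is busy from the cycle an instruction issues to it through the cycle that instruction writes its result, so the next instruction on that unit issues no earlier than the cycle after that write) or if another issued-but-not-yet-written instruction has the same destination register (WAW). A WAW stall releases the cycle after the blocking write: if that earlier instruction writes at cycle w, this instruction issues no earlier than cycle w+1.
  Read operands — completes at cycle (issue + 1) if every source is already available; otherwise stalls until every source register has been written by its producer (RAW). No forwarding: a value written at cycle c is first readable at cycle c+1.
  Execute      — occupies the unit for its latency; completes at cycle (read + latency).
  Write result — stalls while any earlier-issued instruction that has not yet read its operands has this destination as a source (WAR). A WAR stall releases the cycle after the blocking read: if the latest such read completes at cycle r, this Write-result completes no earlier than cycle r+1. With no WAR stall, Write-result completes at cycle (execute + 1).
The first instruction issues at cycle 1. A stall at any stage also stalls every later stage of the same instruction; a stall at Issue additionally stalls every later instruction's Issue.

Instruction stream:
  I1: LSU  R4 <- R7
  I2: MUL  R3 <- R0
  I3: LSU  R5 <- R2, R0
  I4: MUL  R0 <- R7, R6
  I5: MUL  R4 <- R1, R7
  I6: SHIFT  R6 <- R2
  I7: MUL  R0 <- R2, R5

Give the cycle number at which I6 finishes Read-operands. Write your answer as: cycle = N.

I1  is:1  ro:2  ex:3  wr:4
I2  is:2  ro:3  ex:9  wr:10
I3  is:5  ro:6  ex:7  wr:8  — struct: LSU busy until I1 writes@4
I4  is:11  ro:12  ex:18  wr:19  — struct: MUL busy until I2 writes@10
I5  is:20  ro:21  ex:27  wr:28  — struct: MUL busy until I4 writes@19
I6  is:21  ro:22  ex:23  wr:24
I7  is:29  ro:30  ex:36  wr:37  — struct: MUL busy until I5 writes@28

cycle = 22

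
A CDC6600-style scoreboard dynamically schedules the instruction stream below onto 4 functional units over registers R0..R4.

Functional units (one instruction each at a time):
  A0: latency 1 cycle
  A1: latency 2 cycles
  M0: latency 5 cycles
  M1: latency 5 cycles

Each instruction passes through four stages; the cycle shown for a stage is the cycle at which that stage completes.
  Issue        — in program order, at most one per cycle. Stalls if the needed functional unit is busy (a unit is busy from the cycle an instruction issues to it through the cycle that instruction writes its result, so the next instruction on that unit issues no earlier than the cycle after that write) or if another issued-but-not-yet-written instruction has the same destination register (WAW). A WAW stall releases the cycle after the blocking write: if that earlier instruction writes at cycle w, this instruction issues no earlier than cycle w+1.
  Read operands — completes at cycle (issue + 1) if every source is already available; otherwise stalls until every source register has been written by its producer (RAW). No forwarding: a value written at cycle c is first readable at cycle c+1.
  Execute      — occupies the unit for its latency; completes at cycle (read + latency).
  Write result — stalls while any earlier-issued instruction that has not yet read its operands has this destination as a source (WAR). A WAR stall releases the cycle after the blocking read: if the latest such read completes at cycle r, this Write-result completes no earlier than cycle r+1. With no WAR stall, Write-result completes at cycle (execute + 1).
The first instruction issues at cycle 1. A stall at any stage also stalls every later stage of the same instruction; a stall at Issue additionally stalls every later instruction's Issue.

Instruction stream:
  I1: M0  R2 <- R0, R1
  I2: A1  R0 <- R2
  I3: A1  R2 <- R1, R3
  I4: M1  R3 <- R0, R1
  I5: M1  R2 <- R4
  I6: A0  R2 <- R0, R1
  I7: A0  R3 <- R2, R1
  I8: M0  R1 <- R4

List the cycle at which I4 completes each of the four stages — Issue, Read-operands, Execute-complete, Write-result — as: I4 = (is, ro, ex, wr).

cycle 1: I1 dispatched to M0
cycle 2: I1 operands ready · I2 dispatched to A1
cycle 7: I1 complete
cycle 8: R2←I1
cycle 9: I2 operands ready
cycle 11: I2 complete
cycle 12: R0←I2
cycle 13: I3 dispatched to A1
cycle 14: I3 operands ready · I4 dispatched to M1
cycle 15: I4 operands ready
cycle 16: I3 complete
cycle 17: R2←I3
cycle 20: I4 complete
cycle 21: R3←I4
cycle 22: I5 dispatched to M1
cycle 23: I5 operands ready
cycle 28: I5 complete
cycle 29: R2←I5
cycle 30: I6 dispatched to A0
cycle 31: I6 operands ready
cycle 32: I6 complete
cycle 33: R2←I6
cycle 34: I7 dispatched to A0
cycle 35: I7 operands ready · I8 dispatched to M0
cycle 36: I7 complete · I8 operands ready
cycle 37: R3←I7
cycle 41: I8 complete
cycle 42: R1←I8

I4 = (14, 15, 20, 21)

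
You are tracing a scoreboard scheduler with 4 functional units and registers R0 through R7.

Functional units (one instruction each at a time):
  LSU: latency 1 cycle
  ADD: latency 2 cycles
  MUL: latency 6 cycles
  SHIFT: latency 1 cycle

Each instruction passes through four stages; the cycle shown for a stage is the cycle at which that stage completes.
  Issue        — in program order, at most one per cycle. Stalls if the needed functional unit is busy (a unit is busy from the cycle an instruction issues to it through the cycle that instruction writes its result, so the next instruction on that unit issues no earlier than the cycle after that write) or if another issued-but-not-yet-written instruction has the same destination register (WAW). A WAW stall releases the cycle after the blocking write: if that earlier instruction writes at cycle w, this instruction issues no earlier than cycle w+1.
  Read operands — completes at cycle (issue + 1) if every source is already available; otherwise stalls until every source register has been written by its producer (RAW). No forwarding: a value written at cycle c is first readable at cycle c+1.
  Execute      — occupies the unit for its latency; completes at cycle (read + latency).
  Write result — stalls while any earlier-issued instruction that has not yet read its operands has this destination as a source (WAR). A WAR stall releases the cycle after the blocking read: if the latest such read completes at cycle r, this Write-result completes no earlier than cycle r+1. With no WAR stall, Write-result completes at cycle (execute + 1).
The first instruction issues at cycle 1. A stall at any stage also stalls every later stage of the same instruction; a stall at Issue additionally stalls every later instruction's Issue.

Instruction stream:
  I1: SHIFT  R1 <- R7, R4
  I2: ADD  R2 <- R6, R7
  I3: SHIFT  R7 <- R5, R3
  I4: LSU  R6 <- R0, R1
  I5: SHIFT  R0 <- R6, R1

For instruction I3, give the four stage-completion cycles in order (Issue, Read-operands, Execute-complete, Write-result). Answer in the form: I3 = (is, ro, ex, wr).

t=1  issue I1 (SHIFT)
t=2  I1 read-ops | issue I2 (ADD)
t=3  I1 finished on SHIFT | I2 read-ops
t=4  I1→R1
t=5  I2 finished on ADD | issue I3 (SHIFT)
t=6  I2→R2 | I3 read-ops | issue I4 (LSU)
t=7  I3 finished on SHIFT | I4 read-ops
t=8  I3→R7 | I4 finished on LSU
t=9  I4→R6 | issue I5 (SHIFT)
t=10  I5 read-ops
t=11  I5 finished on SHIFT
t=12  I5→R0

I3 = (5, 6, 7, 8)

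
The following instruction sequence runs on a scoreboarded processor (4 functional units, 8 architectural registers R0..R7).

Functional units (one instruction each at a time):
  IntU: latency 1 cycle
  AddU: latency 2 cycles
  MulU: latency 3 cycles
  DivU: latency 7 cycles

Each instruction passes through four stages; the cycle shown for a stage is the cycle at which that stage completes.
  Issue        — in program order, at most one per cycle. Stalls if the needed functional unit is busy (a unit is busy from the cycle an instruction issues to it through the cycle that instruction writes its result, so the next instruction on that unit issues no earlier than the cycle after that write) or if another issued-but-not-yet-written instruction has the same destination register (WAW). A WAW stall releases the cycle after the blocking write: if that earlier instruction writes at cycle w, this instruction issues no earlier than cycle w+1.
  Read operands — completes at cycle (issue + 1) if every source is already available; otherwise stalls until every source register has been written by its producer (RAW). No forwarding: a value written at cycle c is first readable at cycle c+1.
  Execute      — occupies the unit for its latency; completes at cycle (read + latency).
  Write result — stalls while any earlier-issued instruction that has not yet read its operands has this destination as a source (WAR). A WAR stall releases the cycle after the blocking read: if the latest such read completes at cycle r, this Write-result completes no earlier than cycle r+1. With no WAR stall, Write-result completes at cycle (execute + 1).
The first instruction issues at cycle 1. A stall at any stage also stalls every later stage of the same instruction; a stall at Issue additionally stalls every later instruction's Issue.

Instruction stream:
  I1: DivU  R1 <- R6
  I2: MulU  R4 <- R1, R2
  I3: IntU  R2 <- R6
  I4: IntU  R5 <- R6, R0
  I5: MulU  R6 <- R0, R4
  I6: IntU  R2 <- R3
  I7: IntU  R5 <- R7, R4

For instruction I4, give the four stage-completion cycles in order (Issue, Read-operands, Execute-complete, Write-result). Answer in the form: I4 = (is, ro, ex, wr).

[I1] 1/2/9/10
[I2] 2/11/14/15  (RAW R1: wait I1 write@10)
[I3] 3/4/5/12  (WAR R2: wait I2 read@11)
[I4] 13/14/15/16  (struct: IntU busy until I3 writes@12)
[I5] 16/17/20/21  (struct: MulU busy until I2 writes@15)
[I6] 17/18/19/20
[I7] 21/22/23/24  (struct: IntU busy until I6 writes@20)

I4 = (13, 14, 15, 16)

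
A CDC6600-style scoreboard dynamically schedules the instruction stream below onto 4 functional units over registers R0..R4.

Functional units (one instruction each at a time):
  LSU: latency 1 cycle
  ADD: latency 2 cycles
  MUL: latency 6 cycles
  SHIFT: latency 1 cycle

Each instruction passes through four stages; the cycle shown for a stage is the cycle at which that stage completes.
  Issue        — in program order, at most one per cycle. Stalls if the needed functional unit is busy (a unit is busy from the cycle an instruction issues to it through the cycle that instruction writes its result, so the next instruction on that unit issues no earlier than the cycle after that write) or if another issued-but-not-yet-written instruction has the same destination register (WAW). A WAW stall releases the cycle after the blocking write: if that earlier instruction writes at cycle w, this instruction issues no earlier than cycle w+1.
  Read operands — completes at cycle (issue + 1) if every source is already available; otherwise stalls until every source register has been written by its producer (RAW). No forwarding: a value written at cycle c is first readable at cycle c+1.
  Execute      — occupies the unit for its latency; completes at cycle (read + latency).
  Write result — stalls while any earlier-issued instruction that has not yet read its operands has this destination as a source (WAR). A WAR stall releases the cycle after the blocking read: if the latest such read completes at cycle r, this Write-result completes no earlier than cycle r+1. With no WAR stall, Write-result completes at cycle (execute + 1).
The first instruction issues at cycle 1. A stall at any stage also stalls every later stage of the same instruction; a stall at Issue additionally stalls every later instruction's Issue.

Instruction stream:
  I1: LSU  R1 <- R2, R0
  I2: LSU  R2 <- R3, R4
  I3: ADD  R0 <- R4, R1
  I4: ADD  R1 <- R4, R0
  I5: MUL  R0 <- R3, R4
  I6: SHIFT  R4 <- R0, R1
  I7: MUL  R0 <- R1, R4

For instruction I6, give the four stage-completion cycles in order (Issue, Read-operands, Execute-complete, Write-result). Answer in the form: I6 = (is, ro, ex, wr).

I6 = (13, 21, 22, 23)

I1  is:1  ro:2  ex:3  wr:4
I2  is:5  ro:6  ex:7  wr:8  — struct: LSU busy until I1 writes@4
I3  is:6  ro:7  ex:9  wr:10
I4  is:11  ro:12  ex:14  wr:15  — struct: ADD busy until I3 writes@10
I5  is:12  ro:13  ex:19  wr:20
I6  is:13  ro:21  ex:22  wr:23  — RAW R0: wait I5 write@20
I7  is:21  ro:24  ex:30  wr:31  — struct: MUL busy until I5 writes@20, RAW R4: wait I6 write@23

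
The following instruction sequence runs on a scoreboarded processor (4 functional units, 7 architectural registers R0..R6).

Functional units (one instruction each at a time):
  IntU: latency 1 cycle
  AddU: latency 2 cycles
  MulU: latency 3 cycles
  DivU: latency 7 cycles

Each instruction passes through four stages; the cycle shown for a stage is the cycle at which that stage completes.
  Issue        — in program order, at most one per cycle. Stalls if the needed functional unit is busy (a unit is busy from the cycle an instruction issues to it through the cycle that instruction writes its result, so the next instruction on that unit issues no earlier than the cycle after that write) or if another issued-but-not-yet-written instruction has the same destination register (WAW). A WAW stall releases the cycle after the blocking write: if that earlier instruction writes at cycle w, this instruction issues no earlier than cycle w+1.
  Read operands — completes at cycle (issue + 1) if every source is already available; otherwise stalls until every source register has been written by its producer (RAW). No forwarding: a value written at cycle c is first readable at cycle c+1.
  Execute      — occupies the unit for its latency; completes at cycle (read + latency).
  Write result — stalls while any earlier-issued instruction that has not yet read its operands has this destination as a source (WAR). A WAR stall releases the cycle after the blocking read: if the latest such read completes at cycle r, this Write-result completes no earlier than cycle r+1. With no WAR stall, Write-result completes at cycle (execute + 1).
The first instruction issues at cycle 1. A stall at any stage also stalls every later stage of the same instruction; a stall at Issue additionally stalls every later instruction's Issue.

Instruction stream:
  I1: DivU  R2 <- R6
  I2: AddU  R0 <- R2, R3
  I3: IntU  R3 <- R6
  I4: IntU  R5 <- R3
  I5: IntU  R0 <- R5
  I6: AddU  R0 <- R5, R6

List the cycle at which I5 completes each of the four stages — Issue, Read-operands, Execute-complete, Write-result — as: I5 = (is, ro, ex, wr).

I1 -> (1, 2, 9, 10)
I2 -> (2, 11, 13, 14)  // RAW R2: wait I1 write@10
I3 -> (3, 4, 5, 12)  // WAR R3: wait I2 read@11
I4 -> (13, 14, 15, 16)  // struct: IntU busy until I3 writes@12
I5 -> (17, 18, 19, 20)  // struct: IntU busy until I4 writes@16
I6 -> (21, 22, 24, 25)  // WAW R0: wait I5 write@20

I5 = (17, 18, 19, 20)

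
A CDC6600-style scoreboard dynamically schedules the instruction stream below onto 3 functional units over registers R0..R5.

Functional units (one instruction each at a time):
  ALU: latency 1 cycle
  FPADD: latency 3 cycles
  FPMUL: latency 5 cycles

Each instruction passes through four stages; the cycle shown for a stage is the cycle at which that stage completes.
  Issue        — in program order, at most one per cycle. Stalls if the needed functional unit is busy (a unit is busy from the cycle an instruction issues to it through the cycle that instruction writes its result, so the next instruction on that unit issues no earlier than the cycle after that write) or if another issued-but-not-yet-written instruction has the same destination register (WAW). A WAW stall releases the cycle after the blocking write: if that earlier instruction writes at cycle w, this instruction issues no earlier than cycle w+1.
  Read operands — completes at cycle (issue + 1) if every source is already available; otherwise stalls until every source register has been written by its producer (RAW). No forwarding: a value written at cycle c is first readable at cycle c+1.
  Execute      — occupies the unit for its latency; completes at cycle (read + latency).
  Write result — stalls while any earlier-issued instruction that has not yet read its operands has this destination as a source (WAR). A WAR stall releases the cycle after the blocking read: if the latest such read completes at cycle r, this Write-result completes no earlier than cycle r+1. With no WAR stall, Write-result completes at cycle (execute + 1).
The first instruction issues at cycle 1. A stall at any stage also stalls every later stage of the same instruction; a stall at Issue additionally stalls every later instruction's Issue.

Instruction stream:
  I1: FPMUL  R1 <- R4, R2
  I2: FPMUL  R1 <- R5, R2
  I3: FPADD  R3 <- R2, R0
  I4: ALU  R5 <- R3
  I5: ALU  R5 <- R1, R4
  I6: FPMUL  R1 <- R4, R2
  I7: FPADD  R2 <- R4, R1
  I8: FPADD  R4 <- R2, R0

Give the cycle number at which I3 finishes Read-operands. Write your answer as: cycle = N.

cycle = 11

[I1] 1/2/7/8
[I2] 9/10/15/16  (struct: FPMUL busy until I1 writes@8)
[I3] 10/11/14/15
[I4] 11/16/17/18  (RAW R3: wait I3 write@15)
[I5] 19/20/21/22  (struct: ALU busy until I4 writes@18)
[I6] 20/21/26/27
[I7] 21/28/31/32  (RAW R1: wait I6 write@27)
[I8] 33/34/37/38  (struct: FPADD busy until I7 writes@32)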